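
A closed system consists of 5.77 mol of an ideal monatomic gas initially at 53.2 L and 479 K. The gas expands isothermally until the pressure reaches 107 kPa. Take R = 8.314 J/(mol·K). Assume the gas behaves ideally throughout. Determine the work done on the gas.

-32100 J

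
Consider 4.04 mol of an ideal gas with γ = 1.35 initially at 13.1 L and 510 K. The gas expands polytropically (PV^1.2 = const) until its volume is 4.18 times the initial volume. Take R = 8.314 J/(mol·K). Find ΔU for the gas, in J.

P₁ = nRT₁/V₁ = 4.04×8.314×510/13.1 = 1310 kPa.
Polytropic n=1.2: T₂ = T₁(V₁/V₂)^(n−1) = 510×(0.239)^0.20 = 383 K; P₂ = P₁(V₁/V₂)^n = 235 kPa.
For an ideal gas ΔU = nCvΔT with Cv = R/(γ−1) = 23.8 J/(mol·K).
ΔU = 4.04×23.8×(383−510) = -12200 J.

-12200 J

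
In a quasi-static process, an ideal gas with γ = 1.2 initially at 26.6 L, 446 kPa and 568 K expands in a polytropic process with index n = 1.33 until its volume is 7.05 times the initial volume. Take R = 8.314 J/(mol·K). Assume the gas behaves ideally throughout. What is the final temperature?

298 K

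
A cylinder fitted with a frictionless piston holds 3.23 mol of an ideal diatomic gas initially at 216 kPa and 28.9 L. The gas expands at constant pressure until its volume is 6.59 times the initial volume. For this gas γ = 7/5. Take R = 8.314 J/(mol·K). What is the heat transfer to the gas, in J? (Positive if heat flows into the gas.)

122000 J

T₁ = P₁V₁/(nR) = 216×28.9/(3.23×8.314) = 232 K.
Isobaric: P stays 216 kPa; V/T = const ⇒ T₂ = 1530 K, V₂ = 190 L.
W = PΔV = 216×(190−28.9) kPa·L = 34900 J.
ΔU = nCvΔT = 3.23×20.8×(1530−232) = 87200 J.
Q = ΔU + W = nCpΔT = 122000 J.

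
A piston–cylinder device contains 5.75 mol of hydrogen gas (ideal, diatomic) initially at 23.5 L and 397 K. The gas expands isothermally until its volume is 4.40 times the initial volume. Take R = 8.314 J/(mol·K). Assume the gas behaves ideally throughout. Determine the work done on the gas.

-28100 J

P₁ = nRT₁/V₁ = 5.75×8.314×397/23.5 = 808 kPa.
Isothermal: T stays 397 K; PV = const ⇒ V₂ = 103 L, P₂ = 184 kPa.
W = nRT ln(V₂/V₁) = 5.75×8.314×397×ln(4.40) = 28100 J.
Work done on the gas = −W_by = -28100 J.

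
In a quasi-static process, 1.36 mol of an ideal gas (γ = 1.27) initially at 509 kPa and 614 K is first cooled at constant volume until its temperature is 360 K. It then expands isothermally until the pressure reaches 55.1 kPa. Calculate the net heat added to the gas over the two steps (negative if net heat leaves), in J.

V₁ = nRT₁/P₁ = 1.36×8.314×614/509 = 13.6 L.
Step 1 — Isochoric: V stays 13.6 L; P/T = const ⇒ T₂ = 360 K, P₂ = 298 kPa.
W = 0 (no volume change).
ΔU = nCvΔT = 1.36×30.8×(360−614) = -10600 J.
Q = ΔU = -10600 J.
State after step 1: P = 298 kPa, V = 13.6 L, T = 360 K.
Step 2 — Isothermal: T stays 360 K; PV = const ⇒ V₂ = 73.9 L, P₂ = 55.1 kPa.
ΔU = 0 (ideal gas, T constant).
W = nRT ln(V₂/V₁) = 1.36×8.314×360×ln(5.42) = 6880 J.
Q = ΔU + W = 6880 J.
Net over both steps: W = 6880 J, Q = -3760 J, ΔU = -10600 J.

-3760 J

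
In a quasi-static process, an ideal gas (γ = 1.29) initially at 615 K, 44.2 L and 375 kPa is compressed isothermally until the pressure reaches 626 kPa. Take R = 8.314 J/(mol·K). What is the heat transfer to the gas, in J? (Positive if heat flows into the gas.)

-8490 J

n = P₁V₁/(RT₁) = 375×44.2/(8.314×615) = 3.24 mol.
Isothermal: T stays 615 K; PV = const ⇒ V₂ = 26.5 L, P₂ = 626 kPa.
ΔU = 0 (ideal gas, T constant).
W = nRT ln(V₂/V₁) = 3.24×8.314×615×ln(0.599) = -8490 J.
Q = ΔU + W = -8490 J.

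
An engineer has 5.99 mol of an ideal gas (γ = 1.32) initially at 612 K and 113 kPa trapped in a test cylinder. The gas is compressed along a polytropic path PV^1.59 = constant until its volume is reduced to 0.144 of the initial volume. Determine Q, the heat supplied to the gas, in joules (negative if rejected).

93200 J

V₁ = nRT₁/P₁ = 5.99×8.314×612/113 = 270 L.
Polytropic n=1.59: T₂ = T₁(V₁/V₂)^(n−1) = 612×(6.94)^0.59 = 1920 K; P₂ = P₁(V₁/V₂)^n = 2460 kPa.
W = (P₁V₁−P₂V₂)/(n−1) = (113×270−2460×38.8)/0.59 = -110000 J.
ΔU = nCvΔT = 5.99×26.0×(1920−612) = 204000 J.
Q = ΔU + W = 93200 J.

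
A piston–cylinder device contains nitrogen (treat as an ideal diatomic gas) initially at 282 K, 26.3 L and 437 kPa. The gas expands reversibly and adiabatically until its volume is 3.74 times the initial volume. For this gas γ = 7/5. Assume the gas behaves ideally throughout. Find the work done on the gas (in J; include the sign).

n = P₁V₁/(RT₁) = 437×26.3/(8.314×282) = 4.90 mol.
Adiabatic: TV^(γ−1) = const ⇒ T₂ = 282×(0.267)^0.400 = 166 K; PV^γ = const ⇒ P₂ = 68.9 kPa.
ΔU = nCvΔT = 4.90×20.8×(166−282) = -11800 J.
Q = 0 for an adiabatic process, so W = −ΔU = 11800 J.
Work done on the gas = −W_by = -11800 J.

-11800 J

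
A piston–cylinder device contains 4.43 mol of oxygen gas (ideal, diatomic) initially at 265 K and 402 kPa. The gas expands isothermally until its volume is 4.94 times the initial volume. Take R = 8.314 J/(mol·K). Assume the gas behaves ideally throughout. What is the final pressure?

V₁ = nRT₁/P₁ = 4.43×8.314×265/402 = 24.3 L.
Isothermal: T stays 265 K; PV = const ⇒ V₂ = 120 L, P₂ = 81.4 kPa.

81.4 kPa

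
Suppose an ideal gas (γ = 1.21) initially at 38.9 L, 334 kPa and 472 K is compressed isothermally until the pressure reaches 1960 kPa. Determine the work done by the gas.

-23000 J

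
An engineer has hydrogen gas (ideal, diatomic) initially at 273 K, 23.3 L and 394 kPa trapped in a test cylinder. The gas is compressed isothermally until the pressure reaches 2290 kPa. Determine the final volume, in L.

Isothermal: T stays 273 K; PV = const ⇒ V₂ = 4.01 L, P₂ = 2290 kPa.

4.01 L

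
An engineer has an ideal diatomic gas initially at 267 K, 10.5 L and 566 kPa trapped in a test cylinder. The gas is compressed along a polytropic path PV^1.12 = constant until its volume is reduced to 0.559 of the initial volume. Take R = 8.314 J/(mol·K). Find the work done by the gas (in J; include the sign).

n = P₁V₁/(RT₁) = 566×10.5/(8.314×267) = 2.68 mol.
Polytropic n=1.12: T₂ = T₁(V₁/V₂)^(n−1) = 267×(1.79)^0.12 = 286 K; P₂ = P₁(V₁/V₂)^n = 1090 kPa.
W = (P₁V₁−P₂V₂)/(n−1) = (566×10.5−1090×5.87)/0.12 = -3580 J.

-3580 J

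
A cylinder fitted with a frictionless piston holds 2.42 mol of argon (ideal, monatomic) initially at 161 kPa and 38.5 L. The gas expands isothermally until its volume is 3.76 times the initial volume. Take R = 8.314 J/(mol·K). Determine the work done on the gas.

-8210 J

T₁ = P₁V₁/(nR) = 161×38.5/(2.42×8.314) = 308 K.
Isothermal: T stays 308 K; PV = const ⇒ V₂ = 145 L, P₂ = 42.8 kPa.
W = nRT ln(V₂/V₁) = 2.42×8.314×308×ln(3.76) = 8210 J.
Work done on the gas = −W_by = -8210 J.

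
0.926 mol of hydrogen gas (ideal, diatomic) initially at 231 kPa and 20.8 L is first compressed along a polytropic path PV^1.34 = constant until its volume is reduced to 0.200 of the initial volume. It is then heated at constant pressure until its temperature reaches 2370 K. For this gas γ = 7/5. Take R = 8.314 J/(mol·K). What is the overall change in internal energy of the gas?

33600 J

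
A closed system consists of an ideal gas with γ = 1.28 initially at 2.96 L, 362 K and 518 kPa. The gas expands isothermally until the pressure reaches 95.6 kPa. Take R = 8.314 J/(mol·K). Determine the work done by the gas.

n = P₁V₁/(RT₁) = 518×2.96/(8.314×362) = 0.509 mol.
Isothermal: T stays 362 K; PV = const ⇒ V₂ = 16.0 L, P₂ = 95.6 kPa.
W = nRT ln(V₂/V₁) = 0.509×8.314×362×ln(5.42) = 2590 J.

2590 J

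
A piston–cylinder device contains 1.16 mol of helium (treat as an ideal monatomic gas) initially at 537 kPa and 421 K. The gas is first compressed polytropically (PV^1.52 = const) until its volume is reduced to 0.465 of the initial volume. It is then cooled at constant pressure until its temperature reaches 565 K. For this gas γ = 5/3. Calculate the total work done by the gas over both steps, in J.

V₁ = nRT₁/P₁ = 1.16×8.314×421/537 = 7.56 L.
Step 1 — Polytropic n=1.52: T₂ = T₁(V₁/V₂)^(n−1) = 421×(2.15)^0.52 = 627 K; P₂ = P₁(V₁/V₂)^n = 1720 kPa.
W = (P₁V₁−P₂V₂)/(n−1) = (537×7.56−1720×3.52)/0.52 = -3820 J.
ΔU = nCvΔT = 1.16×12.5×(627−421) = 2980 J.
Q = ΔU + W = -840 J.
State after step 1: P = 1720 kPa, V = 3.52 L, T = 627 K.
Step 2 — Isobaric: P stays 1720 kPa; V/T = const ⇒ T₂ = 565 K, V₂ = 3.17 L.
W = PΔV = 1720×(3.17−3.52) kPa·L = -597 J.
ΔU = nCvΔT = 1.16×12.5×(565−627) = -896 J.
Q = ΔU + W = nCpΔT = -1490 J.
Net over both steps: W = -4420 J, Q = -2330 J, ΔU = 2080 J.

-4420 J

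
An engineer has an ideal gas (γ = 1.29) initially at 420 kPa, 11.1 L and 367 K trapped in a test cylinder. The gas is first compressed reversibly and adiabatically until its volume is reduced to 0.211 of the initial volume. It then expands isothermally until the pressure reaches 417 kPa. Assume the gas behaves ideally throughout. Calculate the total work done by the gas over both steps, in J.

n = P₁V₁/(RT₁) = 420×11.1/(8.314×367) = 1.53 mol.
Step 1 — Adiabatic: TV^(γ−1) = const ⇒ T₂ = 367×(4.74)^0.290 = 576 K; PV^γ = const ⇒ P₂ = 3130 kPa.
ΔU = nCvΔT = 1.53×28.7×(576−367) = 9170 J.
Q = 0 for an adiabatic process, so W = −ΔU = -9170 J.
State after step 1: P = 3130 kPa, V = 2.34 L, T = 576 K.
Step 2 — Isothermal: T stays 576 K; PV = const ⇒ V₂ = 17.6 L, P₂ = 417 kPa.
ΔU = 0 (ideal gas, T constant).
W = nRT ln(V₂/V₁) = 1.53×8.314×576×ln(7.50) = 14700 J.
Q = ΔU + W = 14700 J.
Net over both steps: W = 5580 J, Q = 14700 J, ΔU = 9170 J.

5580 J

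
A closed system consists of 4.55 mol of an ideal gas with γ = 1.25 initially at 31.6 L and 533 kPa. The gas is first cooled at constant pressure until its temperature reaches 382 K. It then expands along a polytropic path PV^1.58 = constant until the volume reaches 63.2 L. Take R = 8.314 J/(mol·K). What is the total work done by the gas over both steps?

7270 J

T₁ = P₁V₁/(nR) = 533×31.6/(4.55×8.314) = 445 K.
Step 1 — Isobaric: P stays 533 kPa; V/T = const ⇒ T₂ = 382 K, V₂ = 27.1 L.
W = PΔV = 533×(27.1−31.6) kPa·L = -2390 J.
ΔU = nCvΔT = 4.55×33.3×(382−445) = -9570 J.
Q = ΔU + W = nCpΔT = -12000 J.
State after step 1: P = 533 kPa, V = 27.1 L, T = 382 K.
Step 2 — Polytropic n=1.58: T₂ = T₁(V₁/V₂)^(n−1) = 382×(0.429)^0.58 = 234 K; P₂ = P₁(V₁/V₂)^n = 140 kPa.
W = (P₁V₁−P₂V₂)/(n−1) = (533×27.1−140×63.2)/0.58 = 9660 J.
ΔU = nCvΔT = 4.55×33.3×(234−382) = -22400 J.
Q = ΔU + W = -12800 J.
Net over both steps: W = 7270 J, Q = -24700 J, ΔU = -32000 J.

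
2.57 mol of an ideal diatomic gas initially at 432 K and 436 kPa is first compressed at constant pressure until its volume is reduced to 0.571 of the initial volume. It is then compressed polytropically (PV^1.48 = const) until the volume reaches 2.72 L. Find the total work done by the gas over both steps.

-15400 J

V₁ = nRT₁/P₁ = 2.57×8.314×432/436 = 21.2 L.
Step 1 — Isobaric: P stays 436 kPa; V/T = const ⇒ T₂ = 247 K, V₂ = 12.1 L.
W = PΔV = 436×(12.1−21.2) kPa·L = -3960 J.
ΔU = nCvΔT = 2.57×20.8×(247−432) = -9900 J.
Q = ΔU + W = nCpΔT = -13900 J.
State after step 1: P = 436 kPa, V = 12.1 L, T = 247 K.
Step 2 — Polytropic n=1.48: T₂ = T₁(V₁/V₂)^(n−1) = 247×(4.44)^0.48 = 505 K; P₂ = P₁(V₁/V₂)^n = 3960 kPa.
W = (P₁V₁−P₂V₂)/(n−1) = (436×12.1−3960×2.72)/0.48 = -11500 J.
ΔU = nCvΔT = 2.57×20.8×(505−247) = 13800 J.
Q = ΔU + W = 2300 J.
Net over both steps: W = -15400 J, Q = -11600 J, ΔU = 3890 J.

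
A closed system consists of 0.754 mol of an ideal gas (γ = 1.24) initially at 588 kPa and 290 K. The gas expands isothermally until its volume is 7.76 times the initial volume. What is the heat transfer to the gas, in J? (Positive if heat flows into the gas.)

V₁ = nRT₁/P₁ = 0.754×8.314×290/588 = 3.09 L.
Isothermal: T stays 290 K; PV = const ⇒ V₂ = 24.0 L, P₂ = 75.8 kPa.
ΔU = 0 (ideal gas, T constant).
W = nRT ln(V₂/V₁) = 0.754×8.314×290×ln(7.76) = 3720 J.
Q = ΔU + W = 3720 J.

3720 J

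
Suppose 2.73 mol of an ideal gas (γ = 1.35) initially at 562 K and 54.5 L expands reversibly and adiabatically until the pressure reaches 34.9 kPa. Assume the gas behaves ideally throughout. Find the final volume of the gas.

223 L

P₁ = nRT₁/V₁ = 2.73×8.314×562/54.5 = 234 kPa.
Adiabatic: T₂/T₁ = (P₂/P₁)^((γ−1)/γ) ⇒ T₂ = 562×(0.149)^0.259 = 343 K; V₂ = 223 L.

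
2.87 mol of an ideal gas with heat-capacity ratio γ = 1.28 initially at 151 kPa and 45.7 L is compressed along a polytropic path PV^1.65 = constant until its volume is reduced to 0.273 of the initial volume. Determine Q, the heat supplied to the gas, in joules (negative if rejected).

T₁ = P₁V₁/(nR) = 151×45.7/(2.87×8.314) = 289 K.
Polytropic n=1.65: T₂ = T₁(V₁/V₂)^(n−1) = 289×(3.66)^0.65 = 673 K; P₂ = P₁(V₁/V₂)^n = 1290 kPa.
W = (P₁V₁−P₂V₂)/(n−1) = (151×45.7−1290×12.5)/0.65 = -14100 J.
ΔU = nCvΔT = 2.87×29.7×(673−289) = 32700 J.
Q = ΔU + W = 18600 J.

18600 J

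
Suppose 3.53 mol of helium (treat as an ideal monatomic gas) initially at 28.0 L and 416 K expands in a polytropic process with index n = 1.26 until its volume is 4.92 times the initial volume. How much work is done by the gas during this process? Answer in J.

15900 J

P₁ = nRT₁/V₁ = 3.53×8.314×416/28.0 = 436 kPa.
Polytropic n=1.26: T₂ = T₁(V₁/V₂)^(n−1) = 416×(0.203)^0.26 = 275 K; P₂ = P₁(V₁/V₂)^n = 58.6 kPa.
W = (P₁V₁−P₂V₂)/(n−1) = (436×28.0−58.6×138)/0.26 = 15900 J.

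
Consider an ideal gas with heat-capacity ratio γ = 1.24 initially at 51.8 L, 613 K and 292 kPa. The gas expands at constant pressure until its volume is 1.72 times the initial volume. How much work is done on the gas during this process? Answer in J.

n = P₁V₁/(RT₁) = 292×51.8/(8.314×613) = 2.97 mol.
Isobaric: P stays 292 kPa; V/T = const ⇒ T₂ = 1050 K, V₂ = 89.1 L.
W = PΔV = 292×(89.1−51.8) kPa·L = 10900 J.
Work done on the gas = −W_by = -10900 J.

-10900 J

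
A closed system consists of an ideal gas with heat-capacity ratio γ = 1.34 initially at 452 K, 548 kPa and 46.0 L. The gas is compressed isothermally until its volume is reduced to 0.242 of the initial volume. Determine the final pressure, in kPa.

Isothermal: T stays 452 K; PV = const ⇒ V₂ = 11.1 L, P₂ = 2260 kPa.

2260 kPa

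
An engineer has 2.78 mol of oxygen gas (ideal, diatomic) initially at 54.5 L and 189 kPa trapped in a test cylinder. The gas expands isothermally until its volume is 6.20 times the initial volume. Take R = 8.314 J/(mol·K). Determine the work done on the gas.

T₁ = P₁V₁/(nR) = 189×54.5/(2.78×8.314) = 446 K.
Isothermal: T stays 446 K; PV = const ⇒ V₂ = 338 L, P₂ = 30.5 kPa.
W = nRT ln(V₂/V₁) = 2.78×8.314×446×ln(6.20) = 18800 J.
Work done on the gas = −W_by = -18800 J.

-18800 J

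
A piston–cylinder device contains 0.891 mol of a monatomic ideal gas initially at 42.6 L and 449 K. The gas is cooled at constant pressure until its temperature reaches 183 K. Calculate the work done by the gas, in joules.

P₁ = nRT₁/V₁ = 0.891×8.314×449/42.6 = 78.1 kPa.
Isobaric: P stays 78.1 kPa; V/T = const ⇒ T₂ = 183 K, V₂ = 17.4 L.
W = PΔV = 78.1×(17.4−42.6) kPa·L = -1970 J.

-1970 J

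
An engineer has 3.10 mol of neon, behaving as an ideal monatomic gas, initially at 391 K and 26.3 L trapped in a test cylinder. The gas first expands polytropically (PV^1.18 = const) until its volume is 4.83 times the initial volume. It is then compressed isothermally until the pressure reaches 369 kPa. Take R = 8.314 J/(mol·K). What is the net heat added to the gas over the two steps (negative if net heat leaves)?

-3730 J

P₁ = nRT₁/V₁ = 3.10×8.314×391/26.3 = 383 kPa.
Step 1 — Polytropic n=1.18: T₂ = T₁(V₁/V₂)^(n−1) = 391×(0.207)^0.18 = 294 K; P₂ = P₁(V₁/V₂)^n = 59.7 kPa.
W = (P₁V₁−P₂V₂)/(n−1) = (383×26.3−59.7×127)/0.18 = 13800 J.
ΔU = nCvΔT = 3.10×12.5×(294−391) = -3730 J.
Q = ΔU + W = 10100 J.
State after step 1: P = 59.7 kPa, V = 127 L, T = 294 K.
Step 2 — Isothermal: T stays 294 K; PV = const ⇒ V₂ = 20.6 L, P₂ = 369 kPa.
ΔU = 0 (ideal gas, T constant).
W = nRT ln(V₂/V₁) = 3.10×8.314×294×ln(0.162) = -13800 J.
Q = ΔU + W = -13800 J.
Net over both steps: W = 0.763 J, Q = -3730 J, ΔU = -3730 J.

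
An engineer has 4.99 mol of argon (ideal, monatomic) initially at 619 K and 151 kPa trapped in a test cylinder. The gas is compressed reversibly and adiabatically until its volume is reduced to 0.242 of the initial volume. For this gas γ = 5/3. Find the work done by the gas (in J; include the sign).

-60700 J

V₁ = nRT₁/P₁ = 4.99×8.314×619/151 = 170 L.
Adiabatic: TV^(γ−1) = const ⇒ T₂ = 619×(4.13)^0.667 = 1590 K; PV^γ = const ⇒ P₂ = 1610 kPa.
ΔU = nCvΔT = 4.99×12.5×(1590−619) = 60700 J.
Q = 0 for an adiabatic process, so W = −ΔU = -60700 J.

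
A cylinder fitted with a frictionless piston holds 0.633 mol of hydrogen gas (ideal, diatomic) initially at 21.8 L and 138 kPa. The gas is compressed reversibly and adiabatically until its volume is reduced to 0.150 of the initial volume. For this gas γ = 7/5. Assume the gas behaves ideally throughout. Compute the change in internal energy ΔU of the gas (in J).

8540 J

T₁ = P₁V₁/(nR) = 138×21.8/(0.633×8.314) = 572 K.
Adiabatic: TV^(γ−1) = const ⇒ T₂ = 572×(6.67)^0.400 = 1220 K; PV^γ = const ⇒ P₂ = 1960 kPa.
For an ideal gas ΔU = nCvΔT with Cv = (5/2)R = 20.8 J/(mol·K).
ΔU = 0.633×20.8×(1220−572) = 8540 J.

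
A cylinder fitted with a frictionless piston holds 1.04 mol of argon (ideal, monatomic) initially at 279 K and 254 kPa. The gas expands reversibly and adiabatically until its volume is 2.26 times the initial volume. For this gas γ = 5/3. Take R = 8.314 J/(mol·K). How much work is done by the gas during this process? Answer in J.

V₁ = nRT₁/P₁ = 1.04×8.314×279/254 = 9.50 L.
Adiabatic: TV^(γ−1) = const ⇒ T₂ = 279×(0.442)^0.667 = 162 K; PV^γ = const ⇒ P₂ = 65.3 kPa.
ΔU = nCvΔT = 1.04×12.5×(162−279) = -1520 J.
Q = 0 for an adiabatic process, so W = −ΔU = 1520 J.

1520 J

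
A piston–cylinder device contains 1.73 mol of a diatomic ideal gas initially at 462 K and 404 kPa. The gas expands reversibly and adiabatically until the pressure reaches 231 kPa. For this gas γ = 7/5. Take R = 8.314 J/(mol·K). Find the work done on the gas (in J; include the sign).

-2450 J

V₁ = nRT₁/P₁ = 1.73×8.314×462/404 = 16.4 L.
Adiabatic: T₂/T₁ = (P₂/P₁)^((γ−1)/γ) ⇒ T₂ = 462×(0.572)^0.286 = 394 K; V₂ = 24.5 L.
ΔU = nCvΔT = 1.73×20.8×(394−462) = -2450 J.
Q = 0 for an adiabatic process, so W = −ΔU = 2450 J.
Work done on the gas = −W_by = -2450 J.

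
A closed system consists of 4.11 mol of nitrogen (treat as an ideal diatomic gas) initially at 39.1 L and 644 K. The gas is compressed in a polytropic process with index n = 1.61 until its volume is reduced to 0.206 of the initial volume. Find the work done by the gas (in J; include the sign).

P₁ = nRT₁/V₁ = 4.11×8.314×644/39.1 = 563 kPa.
Polytropic n=1.61: T₂ = T₁(V₁/V₂)^(n−1) = 644×(4.85)^0.61 = 1690 K; P₂ = P₁(V₁/V₂)^n = 7160 kPa.
W = (P₁V₁−P₂V₂)/(n−1) = (563×39.1−7160×8.05)/0.61 = -58500 J.

-58500 J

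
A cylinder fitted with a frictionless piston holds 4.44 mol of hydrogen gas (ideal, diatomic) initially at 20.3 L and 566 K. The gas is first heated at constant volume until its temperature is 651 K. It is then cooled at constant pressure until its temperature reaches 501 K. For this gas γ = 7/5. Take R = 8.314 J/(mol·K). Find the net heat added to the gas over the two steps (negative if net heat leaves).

-11500 J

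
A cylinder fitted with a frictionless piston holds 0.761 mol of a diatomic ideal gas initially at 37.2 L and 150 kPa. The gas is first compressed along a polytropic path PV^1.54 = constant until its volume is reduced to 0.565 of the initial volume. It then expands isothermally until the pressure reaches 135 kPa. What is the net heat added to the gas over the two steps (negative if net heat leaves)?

8780 J

T₁ = P₁V₁/(nR) = 150×37.2/(0.761×8.314) = 882 K.
Step 1 — Polytropic n=1.54: T₂ = T₁(V₁/V₂)^(n−1) = 882×(1.77)^0.54 = 1200 K; P₂ = P₁(V₁/V₂)^n = 361 kPa.
W = (P₁V₁−P₂V₂)/(n−1) = (150×37.2−361×21.0)/0.54 = -3730 J.
ΔU = nCvΔT = 0.761×20.8×(1200−882) = 5040 J.
Q = ΔU + W = 1310 J.
State after step 1: P = 361 kPa, V = 21.0 L, T = 1200 K.
Step 2 — Isothermal: T stays 1200 K; PV = const ⇒ V₂ = 56.3 L, P₂ = 135 kPa.
ΔU = 0 (ideal gas, T constant).
W = nRT ln(V₂/V₁) = 0.761×8.314×1200×ln(2.68) = 7480 J.
Q = ΔU + W = 7480 J.
Net over both steps: W = 3750 J, Q = 8780 J, ΔU = 5040 J.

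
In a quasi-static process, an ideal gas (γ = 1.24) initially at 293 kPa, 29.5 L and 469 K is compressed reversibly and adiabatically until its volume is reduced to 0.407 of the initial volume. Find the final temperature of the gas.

582 K

Adiabatic: TV^(γ−1) = const ⇒ T₂ = 469×(2.46)^0.240 = 582 K; PV^γ = const ⇒ P₂ = 893 kPa.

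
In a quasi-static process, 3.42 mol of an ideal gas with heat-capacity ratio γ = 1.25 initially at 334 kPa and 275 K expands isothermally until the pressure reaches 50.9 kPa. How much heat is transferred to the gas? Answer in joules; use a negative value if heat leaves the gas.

14700 J

V₁ = nRT₁/P₁ = 3.42×8.314×275/334 = 23.4 L.
Isothermal: T stays 275 K; PV = const ⇒ V₂ = 154 L, P₂ = 50.9 kPa.
ΔU = 0 (ideal gas, T constant).
W = nRT ln(V₂/V₁) = 3.42×8.314×275×ln(6.56) = 14700 J.
Q = ΔU + W = 14700 J.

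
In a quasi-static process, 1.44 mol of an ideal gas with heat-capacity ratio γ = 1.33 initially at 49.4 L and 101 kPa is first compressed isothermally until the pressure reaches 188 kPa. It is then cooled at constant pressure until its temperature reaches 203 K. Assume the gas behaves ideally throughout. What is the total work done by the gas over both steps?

T₁ = P₁V₁/(nR) = 101×49.4/(1.44×8.314) = 417 K.
Step 1 — Isothermal: T stays 417 K; PV = const ⇒ V₂ = 26.5 L, P₂ = 188 kPa.
ΔU = 0 (ideal gas, T constant).
W = nRT ln(V₂/V₁) = 1.44×8.314×417×ln(0.537) = -3100 J.
Q = ΔU + W = -3100 J.
State after step 1: P = 188 kPa, V = 26.5 L, T = 417 K.
Step 2 — Isobaric: P stays 188 kPa; V/T = const ⇒ T₂ = 203 K, V₂ = 12.9 L.
W = PΔV = 188×(12.9−26.5) kPa·L = -2560 J.
ΔU = nCvΔT = 1.44×25.2×(203−417) = -7750 J.
Q = ΔU + W = nCpΔT = -10300 J.
Net over both steps: W = -5660 J, Q = -13400 J, ΔU = -7750 J.

-5660 J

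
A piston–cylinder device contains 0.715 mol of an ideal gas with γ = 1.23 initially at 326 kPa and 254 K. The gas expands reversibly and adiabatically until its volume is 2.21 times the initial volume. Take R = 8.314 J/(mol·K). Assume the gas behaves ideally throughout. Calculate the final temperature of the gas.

V₁ = nRT₁/P₁ = 0.715×8.314×254/326 = 4.63 L.
Adiabatic: TV^(γ−1) = const ⇒ T₂ = 254×(0.452)^0.230 = 212 K; PV^γ = const ⇒ P₂ = 123 kPa.

212 K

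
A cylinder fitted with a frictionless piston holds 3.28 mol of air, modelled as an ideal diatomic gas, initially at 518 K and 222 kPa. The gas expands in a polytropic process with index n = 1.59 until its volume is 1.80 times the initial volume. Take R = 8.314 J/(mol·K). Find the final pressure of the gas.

87.2 kPa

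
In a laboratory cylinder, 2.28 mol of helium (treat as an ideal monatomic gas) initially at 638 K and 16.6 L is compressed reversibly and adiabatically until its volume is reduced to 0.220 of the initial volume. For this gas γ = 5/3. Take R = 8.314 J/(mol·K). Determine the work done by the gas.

-31600 J

P₁ = nRT₁/V₁ = 2.28×8.314×638/16.6 = 729 kPa.
Adiabatic: TV^(γ−1) = const ⇒ T₂ = 638×(4.55)^0.667 = 1750 K; PV^γ = const ⇒ P₂ = 9090 kPa.
ΔU = nCvΔT = 2.28×12.5×(1750−638) = 31600 J.
Q = 0 for an adiabatic process, so W = −ΔU = -31600 J.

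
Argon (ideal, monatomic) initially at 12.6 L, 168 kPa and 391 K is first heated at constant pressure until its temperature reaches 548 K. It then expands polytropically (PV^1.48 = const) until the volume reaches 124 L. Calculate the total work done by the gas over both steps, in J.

4610 J

n = P₁V₁/(RT₁) = 168×12.6/(8.314×391) = 0.651 mol.
Step 1 — Isobaric: P stays 168 kPa; V/T = const ⇒ T₂ = 548 K, V₂ = 17.7 L.
W = PΔV = 168×(17.7−12.6) kPa·L = 850 J.
ΔU = nCvΔT = 0.651×12.5×(548−391) = 1270 J.
Q = ΔU + W = nCpΔT = 2120 J.
State after step 1: P = 168 kPa, V = 17.7 L, T = 548 K.
Step 2 — Polytropic n=1.48: T₂ = T₁(V₁/V₂)^(n−1) = 548×(0.142)^0.48 = 215 K; P₂ = P₁(V₁/V₂)^n = 9.39 kPa.
W = (P₁V₁−P₂V₂)/(n−1) = (168×17.7−9.39×124)/0.48 = 3760 J.
ΔU = nCvΔT = 0.651×12.5×(215−548) = -2700 J.
Q = ΔU + W = 1050 J.
Net over both steps: W = 4610 J, Q = 3180 J, ΔU = -1430 J.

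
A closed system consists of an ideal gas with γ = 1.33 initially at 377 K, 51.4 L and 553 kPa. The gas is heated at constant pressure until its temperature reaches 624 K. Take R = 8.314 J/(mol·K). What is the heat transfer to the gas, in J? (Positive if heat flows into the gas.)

n = P₁V₁/(RT₁) = 553×51.4/(8.314×377) = 9.07 mol.
Isobaric: P stays 553 kPa; V/T = const ⇒ T₂ = 624 K, V₂ = 85.1 L.
W = PΔV = 553×(85.1−51.4) kPa·L = 18600 J.
ΔU = nCvΔT = 9.07×25.2×(624−377) = 56400 J.
Q = ΔU + W = nCpΔT = 75100 J.

75100 J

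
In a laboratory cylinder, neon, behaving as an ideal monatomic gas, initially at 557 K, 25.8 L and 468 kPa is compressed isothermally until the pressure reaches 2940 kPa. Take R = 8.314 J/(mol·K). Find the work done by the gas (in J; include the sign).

n = P₁V₁/(RT₁) = 468×25.8/(8.314×557) = 2.61 mol.
Isothermal: T stays 557 K; PV = const ⇒ V₂ = 4.11 L, P₂ = 2940 kPa.
W = nRT ln(V₂/V₁) = 2.61×8.314×557×ln(0.159) = -22200 J.

-22200 J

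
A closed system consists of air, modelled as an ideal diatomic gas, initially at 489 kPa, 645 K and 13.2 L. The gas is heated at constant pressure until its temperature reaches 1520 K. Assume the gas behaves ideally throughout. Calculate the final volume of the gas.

31.1 L

Isobaric: P stays 489 kPa; V/T = const ⇒ T₂ = 1520 K, V₂ = 31.1 L.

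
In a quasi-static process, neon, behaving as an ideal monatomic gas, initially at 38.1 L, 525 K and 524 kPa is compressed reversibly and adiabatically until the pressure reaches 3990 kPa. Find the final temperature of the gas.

Adiabatic: T₂/T₁ = (P₂/P₁)^((γ−1)/γ) ⇒ T₂ = 525×(7.61)^0.400 = 1180 K; V₂ = 11.3 L.

1180 K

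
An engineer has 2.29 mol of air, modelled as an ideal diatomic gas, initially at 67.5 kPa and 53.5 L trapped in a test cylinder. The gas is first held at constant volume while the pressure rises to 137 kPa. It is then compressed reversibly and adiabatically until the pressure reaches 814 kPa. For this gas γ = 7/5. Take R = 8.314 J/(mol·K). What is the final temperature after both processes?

T₁ = P₁V₁/(nR) = 67.5×53.5/(2.29×8.314) = 190 K.
Step 1 — Isochoric: V stays 53.5 L; P/T = const ⇒ T₂ = 385 K, P₂ = 137 kPa.
W = 0 (no volume change).
ΔU = nCvΔT = 2.29×20.8×(385−190) = 9300 J.
Q = ΔU = 9300 J.
State after step 1: P = 137 kPa, V = 53.5 L, T = 385 K.
Step 2 — Adiabatic: T₂/T₁ = (P₂/P₁)^((γ−1)/γ) ⇒ T₂ = 385×(5.94)^0.286 = 641 K; V₂ = 15.0 L.
ΔU = nCvΔT = 2.29×20.8×(641−385) = 12200 J.
Q = 0 for an adiabatic process, so W = −ΔU = -12200 J.
Net over both steps: W = -12200 J, Q = 9300 J, ΔU = 21500 J.

641 K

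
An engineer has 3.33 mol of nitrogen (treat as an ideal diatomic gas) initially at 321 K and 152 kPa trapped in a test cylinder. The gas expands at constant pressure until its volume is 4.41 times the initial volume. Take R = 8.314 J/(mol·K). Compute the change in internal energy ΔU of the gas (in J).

V₁ = nRT₁/P₁ = 3.33×8.314×321/152 = 58.5 L.
Isobaric: P stays 152 kPa; V/T = const ⇒ T₂ = 1420 K, V₂ = 258 L.
For an ideal gas ΔU = nCvΔT with Cv = (5/2)R = 20.8 J/(mol·K).
ΔU = 3.33×20.8×(1420−321) = 75800 J.

75800 J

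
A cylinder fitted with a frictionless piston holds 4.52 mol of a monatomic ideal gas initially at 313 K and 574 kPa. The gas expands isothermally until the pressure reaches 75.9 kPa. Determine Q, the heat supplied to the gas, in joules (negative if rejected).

23800 J

V₁ = nRT₁/P₁ = 4.52×8.314×313/574 = 20.5 L.
Isothermal: T stays 313 K; PV = const ⇒ V₂ = 155 L, P₂ = 75.9 kPa.
ΔU = 0 (ideal gas, T constant).
W = nRT ln(V₂/V₁) = 4.52×8.314×313×ln(7.56) = 23800 J.
Q = ΔU + W = 23800 J.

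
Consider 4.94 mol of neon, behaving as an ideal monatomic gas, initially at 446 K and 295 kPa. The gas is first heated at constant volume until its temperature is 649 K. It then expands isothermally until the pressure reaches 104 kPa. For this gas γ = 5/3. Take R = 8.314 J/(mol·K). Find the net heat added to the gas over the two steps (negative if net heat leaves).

50300 J

V₁ = nRT₁/P₁ = 4.94×8.314×446/295 = 62.1 L.
Step 1 — Isochoric: V stays 62.1 L; P/T = const ⇒ T₂ = 649 K, P₂ = 429 kPa.
W = 0 (no volume change).
ΔU = nCvΔT = 4.94×12.5×(649−446) = 12500 J.
Q = ΔU = 12500 J.
State after step 1: P = 429 kPa, V = 62.1 L, T = 649 K.
Step 2 — Isothermal: T stays 649 K; PV = const ⇒ V₂ = 256 L, P₂ = 104 kPa.
ΔU = 0 (ideal gas, T constant).
W = nRT ln(V₂/V₁) = 4.94×8.314×649×ln(4.13) = 37800 J.
Q = ΔU + W = 37800 J.
Net over both steps: W = 37800 J, Q = 50300 J, ΔU = 12500 J.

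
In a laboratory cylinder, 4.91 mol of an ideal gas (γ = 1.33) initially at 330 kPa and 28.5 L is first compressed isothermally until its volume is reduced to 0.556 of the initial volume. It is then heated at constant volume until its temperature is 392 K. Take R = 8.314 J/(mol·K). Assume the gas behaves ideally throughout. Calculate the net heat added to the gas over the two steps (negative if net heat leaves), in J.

T₁ = P₁V₁/(nR) = 330×28.5/(4.91×8.314) = 230 K.
Step 1 — Isothermal: T stays 230 K; PV = const ⇒ V₂ = 15.8 L, P₂ = 594 kPa.
ΔU = 0 (ideal gas, T constant).
W = nRT ln(V₂/V₁) = 4.91×8.314×230×ln(0.556) = -5520 J.
Q = ΔU + W = -5520 J.
State after step 1: P = 594 kPa, V = 15.8 L, T = 230 K.
Step 2 — Isochoric: V stays 15.8 L; P/T = const ⇒ T₂ = 392 K, P₂ = 1010 kPa.
W = 0 (no volume change).
ΔU = nCvΔT = 4.91×25.2×(392−230) = 20000 J.
Q = ΔU = 20000 J.
Net over both steps: W = -5520 J, Q = 14500 J, ΔU = 20000 J.

14500 J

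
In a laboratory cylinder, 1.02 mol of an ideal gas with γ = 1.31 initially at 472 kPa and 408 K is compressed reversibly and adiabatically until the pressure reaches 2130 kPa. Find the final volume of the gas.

2.32 L

V₁ = nRT₁/P₁ = 1.02×8.314×408/472 = 7.33 L.
Adiabatic: T₂/T₁ = (P₂/P₁)^((γ−1)/γ) ⇒ T₂ = 408×(4.51)^0.237 = 583 K; V₂ = 2.32 L.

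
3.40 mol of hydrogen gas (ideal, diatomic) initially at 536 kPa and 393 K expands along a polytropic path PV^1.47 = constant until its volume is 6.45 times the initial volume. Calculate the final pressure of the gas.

34.6 kPa

V₁ = nRT₁/P₁ = 3.40×8.314×393/536 = 20.7 L.
Polytropic n=1.47: T₂ = T₁(V₁/V₂)^(n−1) = 393×(0.155)^0.47 = 164 K; P₂ = P₁(V₁/V₂)^n = 34.6 kPa.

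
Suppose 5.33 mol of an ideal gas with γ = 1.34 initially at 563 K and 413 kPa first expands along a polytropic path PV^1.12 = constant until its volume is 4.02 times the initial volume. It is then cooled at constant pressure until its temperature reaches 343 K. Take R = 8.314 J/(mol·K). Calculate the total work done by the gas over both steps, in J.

26100 J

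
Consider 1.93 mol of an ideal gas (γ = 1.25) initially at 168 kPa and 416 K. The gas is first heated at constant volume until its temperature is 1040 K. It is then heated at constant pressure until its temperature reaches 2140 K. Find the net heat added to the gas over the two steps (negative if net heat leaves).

V₁ = nRT₁/P₁ = 1.93×8.314×416/168 = 39.7 L.
Step 1 — Isochoric: V stays 39.7 L; P/T = const ⇒ T₂ = 1040 K, P₂ = 420 kPa.
W = 0 (no volume change).
ΔU = nCvΔT = 1.93×33.3×(1040−416) = 40100 J.
Q = ΔU = 40100 J.
State after step 1: P = 420 kPa, V = 39.7 L, T = 1040 K.
Step 2 — Isobaric: P stays 420 kPa; V/T = const ⇒ T₂ = 2140 K, V₂ = 81.8 L.
W = PΔV = 420×(81.8−39.7) kPa·L = 17700 J.
ΔU = nCvΔT = 1.93×33.3×(2140−1040) = 70600 J.
Q = ΔU + W = nCpΔT = 88300 J.
Net over both steps: W = 17700 J, Q = 128000 J, ΔU = 111000 J.

128000 J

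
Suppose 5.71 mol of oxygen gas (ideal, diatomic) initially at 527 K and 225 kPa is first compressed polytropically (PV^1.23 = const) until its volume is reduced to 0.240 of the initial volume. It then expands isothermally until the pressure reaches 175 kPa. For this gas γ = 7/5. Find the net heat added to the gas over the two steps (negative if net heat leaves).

51700 J

V₁ = nRT₁/P₁ = 5.71×8.314×527/225 = 111 L.
Step 1 — Polytropic n=1.23: T₂ = T₁(V₁/V₂)^(n−1) = 527×(4.17)^0.23 = 732 K; P₂ = P₁(V₁/V₂)^n = 1300 kPa.
W = (P₁V₁−P₂V₂)/(n−1) = (225×111−1300×26.7)/0.23 = -42300 J.
ΔU = nCvΔT = 5.71×20.8×(732−527) = 24300 J.
Q = ΔU + W = -18000 J.
State after step 1: P = 1300 kPa, V = 26.7 L, T = 732 K.
Step 2 — Isothermal: T stays 732 K; PV = const ⇒ V₂ = 199 L, P₂ = 175 kPa.
ΔU = 0 (ideal gas, T constant).
W = nRT ln(V₂/V₁) = 5.71×8.314×732×ln(7.44) = 69700 J.
Q = ΔU + W = 69700 J.
Net over both steps: W = 27400 J, Q = 51700 J, ΔU = 24300 J.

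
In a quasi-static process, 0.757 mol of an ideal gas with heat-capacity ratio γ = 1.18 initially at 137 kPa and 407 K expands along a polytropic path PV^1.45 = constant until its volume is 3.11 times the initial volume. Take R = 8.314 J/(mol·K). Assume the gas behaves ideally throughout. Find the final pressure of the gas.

V₁ = nRT₁/P₁ = 0.757×8.314×407/137 = 18.7 L.
Polytropic n=1.45: T₂ = T₁(V₁/V₂)^(n−1) = 407×(0.322)^0.45 = 244 K; P₂ = P₁(V₁/V₂)^n = 26.4 kPa.

26.4 kPa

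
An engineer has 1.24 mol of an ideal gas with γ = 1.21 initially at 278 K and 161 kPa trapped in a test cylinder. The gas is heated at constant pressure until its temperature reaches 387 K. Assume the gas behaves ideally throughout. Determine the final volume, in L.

24.8 L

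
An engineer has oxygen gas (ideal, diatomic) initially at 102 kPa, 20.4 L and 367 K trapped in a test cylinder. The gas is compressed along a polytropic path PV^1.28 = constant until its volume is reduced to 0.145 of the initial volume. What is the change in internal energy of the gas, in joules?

n = P₁V₁/(RT₁) = 102×20.4/(8.314×367) = 0.682 mol.
Polytropic n=1.28: T₂ = T₁(V₁/V₂)^(n−1) = 367×(6.90)^0.28 = 630 K; P₂ = P₁(V₁/V₂)^n = 1210 kPa.
For an ideal gas ΔU = nCvΔT with Cv = (5/2)R = 20.8 J/(mol·K).
ΔU = 0.682×20.8×(630−367) = 3730 J.

3730 J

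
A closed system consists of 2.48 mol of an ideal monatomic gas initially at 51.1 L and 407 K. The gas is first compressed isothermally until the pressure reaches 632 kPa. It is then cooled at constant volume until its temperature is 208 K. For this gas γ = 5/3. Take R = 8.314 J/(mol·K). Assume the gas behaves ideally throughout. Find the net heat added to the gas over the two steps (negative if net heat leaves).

P₁ = nRT₁/V₁ = 2.48×8.314×407/51.1 = 164 kPa.
Step 1 — Isothermal: T stays 407 K; PV = const ⇒ V₂ = 13.3 L, P₂ = 632 kPa.
ΔU = 0 (ideal gas, T constant).
W = nRT ln(V₂/V₁) = 2.48×8.314×407×ln(0.260) = -11300 J.
Q = ΔU + W = -11300 J.
State after step 1: P = 632 kPa, V = 13.3 L, T = 407 K.
Step 2 — Isochoric: V stays 13.3 L; P/T = const ⇒ T₂ = 208 K, P₂ = 323 kPa.
W = 0 (no volume change).
ΔU = nCvΔT = 2.48×12.5×(208−407) = -6150 J.
Q = ΔU = -6150 J.
Net over both steps: W = -11300 J, Q = -17500 J, ΔU = -6150 J.

-17500 J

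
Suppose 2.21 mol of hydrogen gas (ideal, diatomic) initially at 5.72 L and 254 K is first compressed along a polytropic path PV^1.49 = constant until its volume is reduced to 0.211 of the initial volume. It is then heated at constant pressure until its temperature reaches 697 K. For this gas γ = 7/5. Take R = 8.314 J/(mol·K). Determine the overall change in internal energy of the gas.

P₁ = nRT₁/V₁ = 2.21×8.314×254/5.72 = 816 kPa.
Step 1 — Polytropic n=1.49: T₂ = T₁(V₁/V₂)^(n−1) = 254×(4.74)^0.49 = 544 K; P₂ = P₁(V₁/V₂)^n = 8290 kPa.
W = (P₁V₁−P₂V₂)/(n−1) = (816×5.72−8290×1.21)/0.49 = -10900 J.
ΔU = nCvΔT = 2.21×20.8×(544−254) = 13300 J.
Q = ΔU + W = 2450 J.
State after step 1: P = 8290 kPa, V = 1.21 L, T = 544 K.
Step 2 — Isobaric: P stays 8290 kPa; V/T = const ⇒ T₂ = 697 K, V₂ = 1.55 L.
W = PΔV = 8290×(1.55−1.21) kPa·L = 2800 J.
ΔU = nCvΔT = 2.21×20.8×(697−544) = 7010 J.
Q = ΔU + W = nCpΔT = 9810 J.
Net over both steps: W = -8090 J, Q = 12300 J, ΔU = 20300 J.

20300 J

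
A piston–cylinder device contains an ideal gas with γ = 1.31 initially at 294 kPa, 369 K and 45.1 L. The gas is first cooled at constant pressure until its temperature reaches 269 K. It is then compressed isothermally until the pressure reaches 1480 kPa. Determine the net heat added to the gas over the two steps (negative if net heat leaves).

n = P₁V₁/(RT₁) = 294×45.1/(8.314×369) = 4.32 mol.
Step 1 — Isobaric: P stays 294 kPa; V/T = const ⇒ T₂ = 269 K, V₂ = 32.9 L.
W = PΔV = 294×(32.9−45.1) kPa·L = -3590 J.
ΔU = nCvΔT = 4.32×26.8×(269−369) = -11600 J.
Q = ΔU + W = nCpΔT = -15200 J.
State after step 1: P = 294 kPa, V = 32.9 L, T = 269 K.
Step 2 — Isothermal: T stays 269 K; PV = const ⇒ V₂ = 6.53 L, P₂ = 1480 kPa.
ΔU = 0 (ideal gas, T constant).
W = nRT ln(V₂/V₁) = 4.32×8.314×269×ln(0.199) = -15600 J.
Q = ΔU + W = -15600 J.
Net over both steps: W = -19200 J, Q = -30800 J, ΔU = -11600 J.

-30800 J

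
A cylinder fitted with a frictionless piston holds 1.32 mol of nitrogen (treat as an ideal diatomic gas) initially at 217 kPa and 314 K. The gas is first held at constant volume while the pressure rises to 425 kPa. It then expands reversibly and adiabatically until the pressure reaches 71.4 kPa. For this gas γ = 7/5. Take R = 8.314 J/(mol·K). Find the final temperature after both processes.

369 K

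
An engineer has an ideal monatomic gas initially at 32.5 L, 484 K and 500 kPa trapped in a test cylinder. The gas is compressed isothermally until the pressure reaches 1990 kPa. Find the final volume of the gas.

8.17 L

Isothermal: T stays 484 K; PV = const ⇒ V₂ = 8.17 L, P₂ = 1990 kPa.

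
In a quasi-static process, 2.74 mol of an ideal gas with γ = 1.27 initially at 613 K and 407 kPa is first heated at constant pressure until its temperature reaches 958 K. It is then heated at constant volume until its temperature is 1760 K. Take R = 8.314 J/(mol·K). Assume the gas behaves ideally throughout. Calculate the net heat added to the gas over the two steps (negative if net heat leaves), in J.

V₁ = nRT₁/P₁ = 2.74×8.314×613/407 = 34.3 L.
Step 1 — Isobaric: P stays 407 kPa; V/T = const ⇒ T₂ = 958 K, V₂ = 53.6 L.
W = PΔV = 407×(53.6−34.3) kPa·L = 7860 J.
ΔU = nCvΔT = 2.74×30.8×(958−613) = 29100 J.
Q = ΔU + W = nCpΔT = 37000 J.
State after step 1: P = 407 kPa, V = 53.6 L, T = 958 K.
Step 2 — Isochoric: V stays 53.6 L; P/T = const ⇒ T₂ = 1760 K, P₂ = 748 kPa.
W = 0 (no volume change).
ΔU = nCvΔT = 2.74×30.8×(1760−958) = 67700 J.
Q = ΔU = 67700 J.
Net over both steps: W = 7860 J, Q = 105000 J, ΔU = 96800 J.

105000 J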